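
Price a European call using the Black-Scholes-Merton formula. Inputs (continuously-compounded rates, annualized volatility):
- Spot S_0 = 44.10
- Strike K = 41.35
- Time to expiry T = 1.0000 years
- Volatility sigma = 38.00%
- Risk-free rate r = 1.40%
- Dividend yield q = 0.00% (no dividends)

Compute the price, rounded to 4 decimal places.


d1 = (ln(S/K) + (r - q + 0.5*sigma^2) * T) / (sigma * sqrt(T)) = 0.39628253
d2 = d1 - sigma * sqrt(T) = 0.01628253
exp(-rT) = 0.98609754; exp(-qT) = 1.00000000
C = S_0 * exp(-qT) * N(d1) - K * exp(-rT) * N(d2)
N(d1) = 0.65405169; N(d2) = 0.50649550
C = 44.1000 * 1.00000000 * 0.65405169 - 41.3500 * 0.98609754 * 0.50649550 = 8.1913

Answer: Price = 8.1913


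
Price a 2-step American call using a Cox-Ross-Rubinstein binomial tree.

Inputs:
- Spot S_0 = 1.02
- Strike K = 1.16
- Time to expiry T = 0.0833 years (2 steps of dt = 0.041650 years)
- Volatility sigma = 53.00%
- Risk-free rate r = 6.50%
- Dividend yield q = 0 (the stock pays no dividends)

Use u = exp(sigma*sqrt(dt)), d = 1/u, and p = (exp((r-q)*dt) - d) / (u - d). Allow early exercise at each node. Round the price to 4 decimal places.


dt = T/N = 0.041650
u = exp(sigma*sqrt(dt)) = 1.114231; d = 1/u = 0.897480
p = (exp((r-q)*dt) - d) / (u - d) = 0.485492
Discount per step: exp(-r*dt) = 0.997296
Stock lattice S(k, i) with i counting down-moves:
  k=0: S(0,0) = 1.0200
  k=1: S(1,0) = 1.1365; S(1,1) = 0.9154
  k=2: S(2,0) = 1.2663; S(2,1) = 1.0200; S(2,2) = 0.8216
Terminal payoffs V(N, i) = max(S_T - K, 0):
  V(2,0) = 0.106340; V(2,1) = 0.000000; V(2,2) = 0.000000
Backward induction: V(k, i) = exp(-r*dt) * [p * V(k+1, i) + (1-p) * V(k+1, i+1)]; then take max(V_cont, immediate exercise) for American.
  V(1,0) = exp(-r*dt) * [p*0.106340 + (1-p)*0.000000] = 0.051488; exercise = 0.000000; V(1,0) = max -> 0.051488
  V(1,1) = exp(-r*dt) * [p*0.000000 + (1-p)*0.000000] = 0.000000; exercise = 0.000000; V(1,1) = max -> 0.000000
  V(0,0) = exp(-r*dt) * [p*0.051488 + (1-p)*0.000000] = 0.024929; exercise = 0.000000; V(0,0) = max -> 0.024929

Answer: Price = V(0,0) = 0.0249


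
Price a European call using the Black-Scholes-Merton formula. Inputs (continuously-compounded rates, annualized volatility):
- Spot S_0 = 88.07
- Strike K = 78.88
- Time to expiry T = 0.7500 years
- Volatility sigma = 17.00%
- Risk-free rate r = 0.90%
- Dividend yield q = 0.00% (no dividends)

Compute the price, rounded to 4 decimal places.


Answer: Price = 11.2029

Derivation:
d1 = (ln(S/K) + (r - q + 0.5*sigma^2) * T) / (sigma * sqrt(T)) = 0.86800702
d2 = d1 - sigma * sqrt(T) = 0.72078270
exp(-rT) = 0.99327273; exp(-qT) = 1.00000000
C = S_0 * exp(-qT) * N(d1) - K * exp(-rT) * N(d2)
N(d1) = 0.80730476; N(d2) = 0.76447839
C = 88.0700 * 1.00000000 * 0.80730476 - 78.8800 * 0.99327273 * 0.76447839 = 11.2029


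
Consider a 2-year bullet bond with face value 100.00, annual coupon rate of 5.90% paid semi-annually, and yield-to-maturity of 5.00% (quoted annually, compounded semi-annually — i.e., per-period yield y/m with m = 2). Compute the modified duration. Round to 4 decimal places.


Answer: Modified duration = 1.8697

Derivation:
Coupon per period c = face * coupon_rate / m = 2.950000
Periods per year m = 2; per-period yield y/m = 0.025000
Number of cashflows N = 4
Cashflows (t years, CF_t, discount factor 1/(1+y/m)^(m*t), PV):
  t = 0.5000: CF_t = 2.950000, DF = 0.975610, PV = 2.878049
  t = 1.0000: CF_t = 2.950000, DF = 0.951814, PV = 2.807852
  t = 1.5000: CF_t = 2.950000, DF = 0.928599, PV = 2.739368
  t = 2.0000: CF_t = 102.950000, DF = 0.905951, PV = 93.267619
Price P = sum_t PV_t = 101.692888
First compute Macaulay numerator sum_t t * PV_t:
  t * PV_t at t = 0.5000: 1.439024
  t * PV_t at t = 1.0000: 2.807852
  t * PV_t at t = 1.5000: 4.109052
  t * PV_t at t = 2.0000: 186.535238
Macaulay duration D = 194.891167 / 101.692888 = 1.916468
Modified duration = D / (1 + y/m) = 1.916468 / (1 + 0.025000) = 1.869725


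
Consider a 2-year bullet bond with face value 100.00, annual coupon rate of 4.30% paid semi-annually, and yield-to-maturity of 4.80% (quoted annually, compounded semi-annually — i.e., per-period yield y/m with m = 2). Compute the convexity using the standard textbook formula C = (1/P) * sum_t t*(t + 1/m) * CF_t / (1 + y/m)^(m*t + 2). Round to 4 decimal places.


Answer: Convexity = 4.5698

Derivation:
Coupon per period c = face * coupon_rate / m = 2.150000
Periods per year m = 2; per-period yield y/m = 0.024000
Number of cashflows N = 4
Cashflows (t years, CF_t, discount factor 1/(1+y/m)^(m*t), PV):
  t = 0.5000: CF_t = 2.150000, DF = 0.976562, PV = 2.099609
  t = 1.0000: CF_t = 2.150000, DF = 0.953674, PV = 2.050400
  t = 1.5000: CF_t = 2.150000, DF = 0.931323, PV = 2.002344
  t = 2.0000: CF_t = 102.150000, DF = 0.909495, PV = 92.904884
Price P = sum_t PV_t = 99.057236
Convexity numerator sum_t t*(t + 1/m) * CF_t / (1+y/m)^(m*t + 2):
  t = 0.5000: term = 1.001172
  t = 1.0000: term = 2.933120
  t = 1.5000: term = 5.728751
  t = 2.0000: term = 443.005008
Convexity = (1/P) * sum = 452.668051 / 99.057236 = 4.569763


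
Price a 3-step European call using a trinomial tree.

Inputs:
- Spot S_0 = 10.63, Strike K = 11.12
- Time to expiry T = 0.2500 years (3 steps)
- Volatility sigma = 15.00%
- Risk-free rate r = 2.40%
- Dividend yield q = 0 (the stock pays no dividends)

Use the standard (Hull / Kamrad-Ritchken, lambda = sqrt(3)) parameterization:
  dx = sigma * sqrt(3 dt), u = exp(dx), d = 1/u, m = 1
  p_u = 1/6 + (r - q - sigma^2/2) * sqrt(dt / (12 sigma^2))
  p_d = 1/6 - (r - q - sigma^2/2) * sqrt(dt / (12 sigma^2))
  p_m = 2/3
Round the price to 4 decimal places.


Answer: Price = V(0,0) = 0.1679

Derivation:
dt = T/N = 0.083333; dx = sigma*sqrt(3*dt) = 0.075000
u = exp(dx) = 1.077884; d = 1/u = 0.927743
p_u = 0.173750, p_m = 0.666667, p_d = 0.159583
Discount per step: exp(-r*dt) = 0.998002
Stock lattice S(k, j) with j the centered position index:
  k=0: S(0,+0) = 10.6300
  k=1: S(1,-1) = 9.8619; S(1,+0) = 10.6300; S(1,+1) = 11.4579
  k=2: S(2,-2) = 9.1493; S(2,-1) = 9.8619; S(2,+0) = 10.6300; S(2,+1) = 11.4579; S(2,+2) = 12.3503
  k=3: S(3,-3) = 8.4882; S(3,-2) = 9.1493; S(3,-1) = 9.8619; S(3,+0) = 10.6300; S(3,+1) = 11.4579; S(3,+2) = 12.3503; S(3,+3) = 13.3122
Terminal payoffs V(N, j) = max(S_T - K, 0):
  V(3,-3) = 0.000000; V(3,-2) = 0.000000; V(3,-1) = 0.000000; V(3,+0) = 0.000000; V(3,+1) = 0.337909; V(3,+2) = 1.230298; V(3,+3) = 2.192190
Backward induction: V(k, j) = exp(-r*dt) * [p_u * V(k+1, j+1) + p_m * V(k+1, j) + p_d * V(k+1, j-1)]
  V(2,-2) = exp(-r*dt) * [p_u*0.000000 + p_m*0.000000 + p_d*0.000000] = 0.000000
  V(2,-1) = exp(-r*dt) * [p_u*0.000000 + p_m*0.000000 + p_d*0.000000] = 0.000000
  V(2,+0) = exp(-r*dt) * [p_u*0.337909 + p_m*0.000000 + p_d*0.000000] = 0.058594
  V(2,+1) = exp(-r*dt) * [p_u*1.230298 + p_m*0.337909 + p_d*0.000000] = 0.438159
  V(2,+2) = exp(-r*dt) * [p_u*2.192190 + p_m*1.230298 + p_d*0.337909] = 1.252509
  V(1,-1) = exp(-r*dt) * [p_u*0.058594 + p_m*0.000000 + p_d*0.000000] = 0.010160
  V(1,+0) = exp(-r*dt) * [p_u*0.438159 + p_m*0.058594 + p_d*0.000000] = 0.114963
  V(1,+1) = exp(-r*dt) * [p_u*1.252509 + p_m*0.438159 + p_d*0.058594] = 0.518043
  V(0,+0) = exp(-r*dt) * [p_u*0.518043 + p_m*0.114963 + p_d*0.010160] = 0.167937


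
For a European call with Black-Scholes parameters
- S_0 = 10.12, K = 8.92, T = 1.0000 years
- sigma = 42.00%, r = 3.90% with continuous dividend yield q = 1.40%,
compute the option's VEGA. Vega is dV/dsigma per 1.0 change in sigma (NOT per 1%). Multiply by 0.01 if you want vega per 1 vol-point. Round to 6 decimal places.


Answer: Vega = 3.384144

Derivation:
d1 = 0.5700421840; d2 = 0.1500421840
phi(d1) = 0.3391161588; exp(-qT) = 0.9860975443; exp(-rT) = 0.9617507091
Vega = S * exp(-qT) * phi(d1) * sqrt(T) = 10.1200 * 0.9860975443 * 0.3391161588 * 1.0000000000 = 3.384144


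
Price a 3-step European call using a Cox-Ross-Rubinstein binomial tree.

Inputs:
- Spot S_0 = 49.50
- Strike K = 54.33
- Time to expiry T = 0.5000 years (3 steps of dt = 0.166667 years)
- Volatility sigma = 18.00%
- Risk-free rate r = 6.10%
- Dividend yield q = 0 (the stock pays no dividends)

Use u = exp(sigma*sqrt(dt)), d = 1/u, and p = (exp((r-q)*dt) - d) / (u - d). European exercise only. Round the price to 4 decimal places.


dt = T/N = 0.166667
u = exp(sigma*sqrt(dt)) = 1.076252; d = 1/u = 0.929150
p = (exp((r-q)*dt) - d) / (u - d) = 0.551103
Discount per step: exp(-r*dt) = 0.989885
Stock lattice S(k, i) with i counting down-moves:
  k=0: S(0,0) = 49.5000
  k=1: S(1,0) = 53.2745; S(1,1) = 45.9929
  k=2: S(2,0) = 57.3368; S(2,1) = 49.5000; S(2,2) = 42.7344
  k=3: S(3,0) = 61.7088; S(3,1) = 53.2745; S(3,2) = 45.9929; S(3,3) = 39.7066
Terminal payoffs V(N, i) = max(S_T - K, 0):
  V(3,0) = 7.378812; V(3,1) = 0.000000; V(3,2) = 0.000000; V(3,3) = 0.000000
Backward induction: V(k, i) = exp(-r*dt) * [p * V(k+1, i) + (1-p) * V(k+1, i+1)].
  V(2,0) = exp(-r*dt) * [p*7.378812 + (1-p)*0.000000] = 4.025351
  V(2,1) = exp(-r*dt) * [p*0.000000 + (1-p)*0.000000] = 0.000000
  V(2,2) = exp(-r*dt) * [p*0.000000 + (1-p)*0.000000] = 0.000000
  V(1,0) = exp(-r*dt) * [p*4.025351 + (1-p)*0.000000] = 2.195943
  V(1,1) = exp(-r*dt) * [p*0.000000 + (1-p)*0.000000] = 0.000000
  V(0,0) = exp(-r*dt) * [p*2.195943 + (1-p)*0.000000] = 1.197949

Answer: Price = V(0,0) = 1.1979


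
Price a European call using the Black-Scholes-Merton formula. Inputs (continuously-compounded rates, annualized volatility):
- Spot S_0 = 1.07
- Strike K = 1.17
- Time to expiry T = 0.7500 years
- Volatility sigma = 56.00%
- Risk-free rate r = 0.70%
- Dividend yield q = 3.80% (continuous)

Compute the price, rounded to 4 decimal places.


Answer: Price = 0.1547

Derivation:
d1 = (ln(S/K) + (r - q + 0.5*sigma^2) * T) / (sigma * sqrt(T)) = 0.01031993
d2 = d1 - sigma * sqrt(T) = -0.47465430
exp(-rT) = 0.99476376; exp(-qT) = 0.97190229
C = S_0 * exp(-qT) * N(d1) - K * exp(-rT) * N(d2)
N(d1) = 0.50411698; N(d2) = 0.31751670
C = 1.0700 * 0.97190229 * 0.50411698 - 1.1700 * 0.99476376 * 0.31751670 = 0.1547


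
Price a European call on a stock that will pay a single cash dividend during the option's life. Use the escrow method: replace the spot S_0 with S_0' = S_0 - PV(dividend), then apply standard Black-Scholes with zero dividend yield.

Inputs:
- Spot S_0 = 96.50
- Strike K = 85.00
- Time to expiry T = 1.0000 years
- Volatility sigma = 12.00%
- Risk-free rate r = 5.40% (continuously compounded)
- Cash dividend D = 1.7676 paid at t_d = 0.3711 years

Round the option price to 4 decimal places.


PV(D) = D * exp(-r * t_d) = 1.7676 * 0.98016005 = 1.73253091
S_0' = S_0 - PV(D) = 96.5000 - 1.73253091 = 94.76746909
d1 = (ln(S_0'/K) + (r + sigma^2/2)*T) / (sigma*sqrt(T)) = 1.41645784
d2 = d1 - sigma*sqrt(T) = 1.29645784
exp(-rT) = 0.94743211
N(d1) = 0.92167925; N(d2) = 0.90259110
C = S_0' * N(d1) - K * exp(-rT) * N(d2) = 94.76746909 * 0.92167925 - 85.0000 * 0.94743211 * 0.90259110 = 14.6580

Answer: Price = 14.6580


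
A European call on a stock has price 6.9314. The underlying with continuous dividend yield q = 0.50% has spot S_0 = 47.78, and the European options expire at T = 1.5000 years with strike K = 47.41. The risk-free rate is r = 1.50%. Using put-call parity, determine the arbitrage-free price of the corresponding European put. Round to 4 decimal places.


Answer: Put price = 5.8636

Derivation:
Put-call parity: C - P = S_0 * exp(-qT) - K * exp(-rT).
S_0 * exp(-qT) = 47.7800 * 0.99252805 = 47.42299046
K * exp(-rT) = 47.4100 * 0.97775124 = 46.35518616
P = C - S*exp(-qT) + K*exp(-rT)
P = 6.9314 - 47.42299046 + 46.35518616 = 5.8636


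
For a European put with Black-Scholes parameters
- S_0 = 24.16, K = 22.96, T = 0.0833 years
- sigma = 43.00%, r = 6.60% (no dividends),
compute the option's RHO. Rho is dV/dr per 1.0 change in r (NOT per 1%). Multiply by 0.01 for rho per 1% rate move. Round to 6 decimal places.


d1 = 0.5168481437; d2 = 0.3927426644
phi(d1) = 0.3490624144; exp(-qT) = 1.0000000000; exp(-rT) = 0.9945172852
N(-d2) = 0.3472547779
Rho = -K*T*exp(-rT)*N(-d2) = -22.9600 * 0.0833 * 0.9945172852 * 0.3472547779 = -0.660507

Answer: Rho = -0.660507


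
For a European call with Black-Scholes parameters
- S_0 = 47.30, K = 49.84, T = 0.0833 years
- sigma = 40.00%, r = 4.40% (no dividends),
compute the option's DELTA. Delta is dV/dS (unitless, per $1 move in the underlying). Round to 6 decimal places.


Answer: Delta = 0.358072

Derivation:
d1 = -0.3636161566; d2 = -0.4790631141
phi(d1) = 0.3734217176; exp(-qT) = 1.0000000000; exp(-rT) = 0.9963415086
N(d1) = 0.3580723302
Delta = exp(-qT) * N(d1) = 1.0000000000 * 0.3580723302 = 0.358072


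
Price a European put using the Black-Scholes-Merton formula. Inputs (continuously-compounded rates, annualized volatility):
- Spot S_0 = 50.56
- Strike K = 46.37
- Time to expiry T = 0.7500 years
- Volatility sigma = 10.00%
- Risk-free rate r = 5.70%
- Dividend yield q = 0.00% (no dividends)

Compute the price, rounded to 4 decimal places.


Answer: Price = 0.1223

Derivation:
d1 = (ln(S/K) + (r - q + 0.5*sigma^2) * T) / (sigma * sqrt(T)) = 1.53584469
d2 = d1 - sigma * sqrt(T) = 1.44924215
exp(-rT) = 0.95815090; exp(-qT) = 1.00000000
P = K * exp(-rT) * N(-d2) - S_0 * exp(-qT) * N(-d1)
N(-d1) = 0.06228824; N(-d2) = 0.07363499
P = 46.3700 * 0.95815090 * 0.07363499 - 50.5600 * 1.00000000 * 0.06228824 = 0.1223


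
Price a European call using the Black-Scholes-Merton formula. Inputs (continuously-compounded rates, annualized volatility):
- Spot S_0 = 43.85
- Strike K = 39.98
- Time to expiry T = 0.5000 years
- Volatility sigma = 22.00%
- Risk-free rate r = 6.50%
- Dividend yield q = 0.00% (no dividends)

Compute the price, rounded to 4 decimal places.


d1 = (ln(S/K) + (r - q + 0.5*sigma^2) * T) / (sigma * sqrt(T)) = 0.88063972
d2 = d1 - sigma * sqrt(T) = 0.72507623
exp(-rT) = 0.96802245; exp(-qT) = 1.00000000
C = S_0 * exp(-qT) * N(d1) - K * exp(-rT) * N(d2)
N(d1) = 0.81074357; N(d2) = 0.76579737
C = 43.8500 * 1.00000000 * 0.81074357 - 39.9800 * 0.96802245 * 0.76579737 = 5.9136

Answer: Price = 5.9136


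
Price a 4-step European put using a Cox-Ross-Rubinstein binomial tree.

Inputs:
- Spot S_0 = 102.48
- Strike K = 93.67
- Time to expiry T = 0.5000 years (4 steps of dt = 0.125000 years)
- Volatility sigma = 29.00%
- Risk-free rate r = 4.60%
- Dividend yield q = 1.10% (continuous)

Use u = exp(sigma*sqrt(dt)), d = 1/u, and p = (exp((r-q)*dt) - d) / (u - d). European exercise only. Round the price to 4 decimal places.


Answer: Price = V(0,0) = 4.1540

Derivation:
dt = T/N = 0.125000
u = exp(sigma*sqrt(dt)) = 1.107971; d = 1/u = 0.902551
p = (exp((r-q)*dt) - d) / (u - d) = 0.495734
Discount per step: exp(-r*dt) = 0.994266
Stock lattice S(k, i) with i counting down-moves:
  k=0: S(0,0) = 102.4800
  k=1: S(1,0) = 113.5449; S(1,1) = 92.4934
  k=2: S(2,0) = 125.8044; S(2,1) = 102.4800; S(2,2) = 83.4800
  k=3: S(3,0) = 139.3877; S(3,1) = 113.5449; S(3,2) = 92.4934; S(3,3) = 75.3449
  k=4: S(4,0) = 154.4375; S(4,1) = 125.8044; S(4,2) = 102.4800; S(4,3) = 83.4800; S(4,4) = 68.0026
Terminal payoffs V(N, i) = max(K - S_T, 0):
  V(4,0) = 0.000000; V(4,1) = 0.000000; V(4,2) = 0.000000; V(4,3) = 10.190033; V(4,4) = 25.667415
Backward induction: V(k, i) = exp(-r*dt) * [p * V(k+1, i) + (1-p) * V(k+1, i+1)].
  V(3,0) = exp(-r*dt) * [p*0.000000 + (1-p)*0.000000] = 0.000000
  V(3,1) = exp(-r*dt) * [p*0.000000 + (1-p)*0.000000] = 0.000000
  V(3,2) = exp(-r*dt) * [p*0.000000 + (1-p)*10.190033] = 5.109023
  V(3,3) = exp(-r*dt) * [p*10.190033 + (1-p)*25.667415] = 17.891573
  V(2,0) = exp(-r*dt) * [p*0.000000 + (1-p)*0.000000] = 0.000000
  V(2,1) = exp(-r*dt) * [p*0.000000 + (1-p)*5.109023] = 2.561534
  V(2,2) = exp(-r*dt) * [p*5.109023 + (1-p)*17.891573] = 11.488576
  V(1,0) = exp(-r*dt) * [p*0.000000 + (1-p)*2.561534] = 1.284288
  V(1,1) = exp(-r*dt) * [p*2.561534 + (1-p)*11.488576] = 7.022639
  V(0,0) = exp(-r*dt) * [p*1.284288 + (1-p)*7.022639] = 4.153988


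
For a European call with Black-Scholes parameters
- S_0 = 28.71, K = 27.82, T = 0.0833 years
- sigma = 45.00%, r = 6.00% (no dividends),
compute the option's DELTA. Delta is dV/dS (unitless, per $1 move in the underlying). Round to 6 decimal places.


d1 = 0.3458822310; d2 = 0.2160044038
phi(d1) = 0.3757783545; exp(-qT) = 1.0000000000; exp(-rT) = 0.9950144692
N(d1) = 0.6352843885
Delta = exp(-qT) * N(d1) = 1.0000000000 * 0.6352843885 = 0.635284

Answer: Delta = 0.635284


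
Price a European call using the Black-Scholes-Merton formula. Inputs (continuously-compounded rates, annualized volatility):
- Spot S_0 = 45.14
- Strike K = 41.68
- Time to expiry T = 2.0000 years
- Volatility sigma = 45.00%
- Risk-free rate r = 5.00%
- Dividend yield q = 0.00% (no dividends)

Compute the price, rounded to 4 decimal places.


d1 = (ln(S/K) + (r - q + 0.5*sigma^2) * T) / (sigma * sqrt(T)) = 0.60064380
d2 = d1 - sigma * sqrt(T) = -0.03575230
exp(-rT) = 0.90483742; exp(-qT) = 1.00000000
C = S_0 * exp(-qT) * N(d1) - K * exp(-rT) * N(d2)
N(d1) = 0.72596137; N(d2) = 0.48573993
C = 45.1400 * 1.00000000 * 0.72596137 - 41.6800 * 0.90483742 * 0.48573993 = 14.4509

Answer: Price = 14.4509


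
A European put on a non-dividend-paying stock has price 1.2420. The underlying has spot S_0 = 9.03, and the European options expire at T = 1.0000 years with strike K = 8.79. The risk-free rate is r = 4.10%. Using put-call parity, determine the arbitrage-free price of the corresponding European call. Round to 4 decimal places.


Answer: Call price = 1.8351

Derivation:
Put-call parity: C - P = S_0 * exp(-qT) - K * exp(-rT).
S_0 * exp(-qT) = 9.0300 * 1.00000000 = 9.03000000
K * exp(-rT) = 8.7900 * 0.95982913 = 8.43689805
C = P + S*exp(-qT) - K*exp(-rT)
C = 1.2420 + 9.03000000 - 8.43689805 = 1.8351


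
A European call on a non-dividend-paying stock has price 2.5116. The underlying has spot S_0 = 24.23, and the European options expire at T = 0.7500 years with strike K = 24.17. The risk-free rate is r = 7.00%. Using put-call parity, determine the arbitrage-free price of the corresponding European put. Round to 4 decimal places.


Put-call parity: C - P = S_0 * exp(-qT) - K * exp(-rT).
S_0 * exp(-qT) = 24.2300 * 1.00000000 = 24.23000000
K * exp(-rT) = 24.1700 * 0.94885432 = 22.93380894
P = C - S*exp(-qT) + K*exp(-rT)
P = 2.5116 - 24.23000000 + 22.93380894 = 1.2154

Answer: Put price = 1.2154


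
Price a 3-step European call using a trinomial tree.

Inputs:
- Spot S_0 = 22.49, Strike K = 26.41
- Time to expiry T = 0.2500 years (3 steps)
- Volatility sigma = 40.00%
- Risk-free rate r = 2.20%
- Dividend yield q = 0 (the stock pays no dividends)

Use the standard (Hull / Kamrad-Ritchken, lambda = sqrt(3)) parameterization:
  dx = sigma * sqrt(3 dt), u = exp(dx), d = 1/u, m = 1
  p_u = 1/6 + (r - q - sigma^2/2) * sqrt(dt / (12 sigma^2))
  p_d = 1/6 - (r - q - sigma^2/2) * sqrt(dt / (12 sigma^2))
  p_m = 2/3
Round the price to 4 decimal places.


Answer: Price = V(0,0) = 0.6236

Derivation:
dt = T/N = 0.083333; dx = sigma*sqrt(3*dt) = 0.200000
u = exp(dx) = 1.221403; d = 1/u = 0.818731
p_u = 0.154583, p_m = 0.666667, p_d = 0.178750
Discount per step: exp(-r*dt) = 0.998168
Stock lattice S(k, j) with j the centered position index:
  k=0: S(0,+0) = 22.4900
  k=1: S(1,-1) = 18.4133; S(1,+0) = 22.4900; S(1,+1) = 27.4693
  k=2: S(2,-2) = 15.0755; S(2,-1) = 18.4133; S(2,+0) = 22.4900; S(2,+1) = 27.4693; S(2,+2) = 33.5511
  k=3: S(3,-3) = 12.3428; S(3,-2) = 15.0755; S(3,-1) = 18.4133; S(3,+0) = 22.4900; S(3,+1) = 27.4693; S(3,+2) = 33.5511; S(3,+3) = 40.9795
Terminal payoffs V(N, j) = max(S_T - K, 0):
  V(3,-3) = 0.000000; V(3,-2) = 0.000000; V(3,-1) = 0.000000; V(3,+0) = 0.000000; V(3,+1) = 1.059348; V(3,+2) = 7.141137; V(3,+3) = 14.569452
Backward induction: V(k, j) = exp(-r*dt) * [p_u * V(k+1, j+1) + p_m * V(k+1, j) + p_d * V(k+1, j-1)]
  V(2,-2) = exp(-r*dt) * [p_u*0.000000 + p_m*0.000000 + p_d*0.000000] = 0.000000
  V(2,-1) = exp(-r*dt) * [p_u*0.000000 + p_m*0.000000 + p_d*0.000000] = 0.000000
  V(2,+0) = exp(-r*dt) * [p_u*1.059348 + p_m*0.000000 + p_d*0.000000] = 0.163458
  V(2,+1) = exp(-r*dt) * [p_u*7.141137 + p_m*1.059348 + p_d*0.000000] = 1.806817
  V(2,+2) = exp(-r*dt) * [p_u*14.569452 + p_m*7.141137 + p_d*1.059348] = 7.189119
  V(1,-1) = exp(-r*dt) * [p_u*0.163458 + p_m*0.000000 + p_d*0.000000] = 0.025222
  V(1,+0) = exp(-r*dt) * [p_u*1.806817 + p_m*0.163458 + p_d*0.000000] = 0.387564
  V(1,+1) = exp(-r*dt) * [p_u*7.189119 + p_m*1.806817 + p_d*0.163458] = 2.340786
  V(0,+0) = exp(-r*dt) * [p_u*2.340786 + p_m*0.387564 + p_d*0.025222] = 0.623587


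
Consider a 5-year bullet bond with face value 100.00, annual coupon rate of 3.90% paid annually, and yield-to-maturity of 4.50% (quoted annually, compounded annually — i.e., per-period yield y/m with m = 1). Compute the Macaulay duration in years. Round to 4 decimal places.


Coupon per period c = face * coupon_rate / m = 3.900000
Periods per year m = 1; per-period yield y/m = 0.045000
Number of cashflows N = 5
Cashflows (t years, CF_t, discount factor 1/(1+y/m)^(m*t), PV):
  t = 1.0000: CF_t = 3.900000, DF = 0.956938, PV = 3.732057
  t = 2.0000: CF_t = 3.900000, DF = 0.915730, PV = 3.571347
  t = 3.0000: CF_t = 3.900000, DF = 0.876297, PV = 3.417557
  t = 4.0000: CF_t = 3.900000, DF = 0.838561, PV = 3.270389
  t = 5.0000: CF_t = 103.900000, DF = 0.802451, PV = 83.374664
Price P = sum_t PV_t = 97.366014
Macaulay numerator sum_t t * PV_t:
  t * PV_t at t = 1.0000: 3.732057
  t * PV_t at t = 2.0000: 7.142694
  t * PV_t at t = 3.0000: 10.252670
  t * PV_t at t = 4.0000: 13.081557
  t * PV_t at t = 5.0000: 416.873319
Macaulay duration D = (sum_t t * PV_t) / P = 451.082297 / 97.366014 = 4.632852

Answer: Macaulay duration = 4.6329 years


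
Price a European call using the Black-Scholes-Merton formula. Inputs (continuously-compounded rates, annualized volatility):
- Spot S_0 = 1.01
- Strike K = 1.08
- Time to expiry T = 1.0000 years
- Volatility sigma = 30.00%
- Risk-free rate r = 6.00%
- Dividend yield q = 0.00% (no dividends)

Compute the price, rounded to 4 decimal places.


d1 = (ln(S/K) + (r - q + 0.5*sigma^2) * T) / (sigma * sqrt(T)) = 0.12663097
d2 = d1 - sigma * sqrt(T) = -0.17336903
exp(-rT) = 0.94176453; exp(-qT) = 1.00000000
C = S_0 * exp(-qT) * N(d1) - K * exp(-rT) * N(d2)
N(d1) = 0.55038376; N(d2) = 0.43118068
C = 1.0100 * 1.00000000 * 0.55038376 - 1.0800 * 0.94176453 * 0.43118068 = 0.1173

Answer: Price = 0.1173


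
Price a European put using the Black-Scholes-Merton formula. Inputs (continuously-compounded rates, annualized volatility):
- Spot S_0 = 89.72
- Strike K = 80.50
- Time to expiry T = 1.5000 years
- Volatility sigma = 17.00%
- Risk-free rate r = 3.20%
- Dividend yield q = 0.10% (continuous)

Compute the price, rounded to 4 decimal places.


Answer: Price = 2.2800

Derivation:
d1 = (ln(S/K) + (r - q + 0.5*sigma^2) * T) / (sigma * sqrt(T)) = 0.84825121
d2 = d1 - sigma * sqrt(T) = 0.64004459
exp(-rT) = 0.95313379; exp(-qT) = 0.99850112
P = K * exp(-rT) * N(-d2) - S_0 * exp(-qT) * N(-d1)
N(-d1) = 0.19814904; N(-d2) = 0.26107181
P = 80.5000 * 0.95313379 * 0.26107181 - 89.7200 * 0.99850112 * 0.19814904 = 2.2800


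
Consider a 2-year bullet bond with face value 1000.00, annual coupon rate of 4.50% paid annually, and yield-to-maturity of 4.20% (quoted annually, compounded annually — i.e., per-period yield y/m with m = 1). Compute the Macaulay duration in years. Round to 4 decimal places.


Coupon per period c = face * coupon_rate / m = 45.000000
Periods per year m = 1; per-period yield y/m = 0.042000
Number of cashflows N = 2
Cashflows (t years, CF_t, discount factor 1/(1+y/m)^(m*t), PV):
  t = 1.0000: CF_t = 45.000000, DF = 0.959693, PV = 43.186180
  t = 2.0000: CF_t = 1045.000000, DF = 0.921010, PV = 962.455930
Price P = sum_t PV_t = 1005.642110
Macaulay numerator sum_t t * PV_t:
  t * PV_t at t = 1.0000: 43.186180
  t * PV_t at t = 2.0000: 1924.911859
Macaulay duration D = (sum_t t * PV_t) / P = 1968.098040 / 1005.642110 = 1.957056

Answer: Macaulay duration = 1.9571 years


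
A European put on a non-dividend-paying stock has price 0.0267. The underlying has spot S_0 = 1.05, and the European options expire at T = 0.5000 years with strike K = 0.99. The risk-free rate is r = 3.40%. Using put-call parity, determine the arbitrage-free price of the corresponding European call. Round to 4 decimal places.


Put-call parity: C - P = S_0 * exp(-qT) - K * exp(-rT).
S_0 * exp(-qT) = 1.0500 * 1.00000000 = 1.05000000
K * exp(-rT) = 0.9900 * 0.98314368 = 0.97331225
C = P + S*exp(-qT) - K*exp(-rT)
C = 0.0267 + 1.05000000 - 0.97331225 = 0.1034

Answer: Call price = 0.1034


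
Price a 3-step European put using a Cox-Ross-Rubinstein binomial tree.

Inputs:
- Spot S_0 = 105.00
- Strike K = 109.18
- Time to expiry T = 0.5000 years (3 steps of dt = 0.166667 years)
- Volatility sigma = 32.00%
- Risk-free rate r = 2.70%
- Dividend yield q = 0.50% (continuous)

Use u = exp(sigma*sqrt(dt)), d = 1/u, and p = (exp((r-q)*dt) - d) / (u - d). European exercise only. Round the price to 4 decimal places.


dt = T/N = 0.166667
u = exp(sigma*sqrt(dt)) = 1.139557; d = 1/u = 0.877534
p = (exp((r-q)*dt) - d) / (u - d) = 0.481406
Discount per step: exp(-r*dt) = 0.995510
Stock lattice S(k, i) with i counting down-moves:
  k=0: S(0,0) = 105.0000
  k=1: S(1,0) = 119.6535; S(1,1) = 92.1411
  k=2: S(2,0) = 136.3519; S(2,1) = 105.0000; S(2,2) = 80.8569
  k=3: S(3,0) = 155.3808; S(3,1) = 119.6535; S(3,2) = 92.1411; S(3,3) = 70.9547
Terminal payoffs V(N, i) = max(K - S_T, 0):
  V(3,0) = 0.000000; V(3,1) = 0.000000; V(3,2) = 17.038918; V(3,3) = 38.225275
Backward induction: V(k, i) = exp(-r*dt) * [p * V(k+1, i) + (1-p) * V(k+1, i+1)].
  V(2,0) = exp(-r*dt) * [p*0.000000 + (1-p)*0.000000] = 0.000000
  V(2,1) = exp(-r*dt) * [p*0.000000 + (1-p)*17.038918] = 8.796609
  V(2,2) = exp(-r*dt) * [p*17.038918 + (1-p)*38.225275] = 27.900205
  V(1,0) = exp(-r*dt) * [p*0.000000 + (1-p)*8.796609] = 4.541387
  V(1,1) = exp(-r*dt) * [p*8.796609 + (1-p)*27.900205] = 18.619644
  V(0,0) = exp(-r*dt) * [p*4.541387 + (1-p)*18.619644] = 11.789118

Answer: Price = V(0,0) = 11.7891


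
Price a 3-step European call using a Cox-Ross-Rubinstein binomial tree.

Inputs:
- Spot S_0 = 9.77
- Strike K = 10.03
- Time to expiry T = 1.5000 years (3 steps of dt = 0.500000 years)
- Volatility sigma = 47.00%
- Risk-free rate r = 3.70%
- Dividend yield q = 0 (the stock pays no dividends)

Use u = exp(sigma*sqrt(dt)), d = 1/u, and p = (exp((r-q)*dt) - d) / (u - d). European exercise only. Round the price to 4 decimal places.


dt = T/N = 0.500000
u = exp(sigma*sqrt(dt)) = 1.394227; d = 1/u = 0.717243
p = (exp((r-q)*dt) - d) / (u - d) = 0.445253
Discount per step: exp(-r*dt) = 0.981670
Stock lattice S(k, i) with i counting down-moves:
  k=0: S(0,0) = 9.7700
  k=1: S(1,0) = 13.6216; S(1,1) = 7.0075
  k=2: S(2,0) = 18.9916; S(2,1) = 9.7700; S(2,2) = 5.0261
  k=3: S(3,0) = 26.4786; S(3,1) = 13.6216; S(3,2) = 7.0075; S(3,3) = 3.6049
Terminal payoffs V(N, i) = max(S_T - K, 0):
  V(3,0) = 16.448604; V(3,1) = 3.591598; V(3,2) = 0.000000; V(3,3) = 0.000000
Backward induction: V(k, i) = exp(-r*dt) * [p * V(k+1, i) + (1-p) * V(k+1, i+1)].
  V(2,0) = exp(-r*dt) * [p*16.448604 + (1-p)*3.591598] = 9.145450
  V(2,1) = exp(-r*dt) * [p*3.591598 + (1-p)*0.000000] = 1.569856
  V(2,2) = exp(-r*dt) * [p*0.000000 + (1-p)*0.000000] = 0.000000
  V(1,0) = exp(-r*dt) * [p*9.145450 + (1-p)*1.569856] = 4.852307
  V(1,1) = exp(-r*dt) * [p*1.569856 + (1-p)*0.000000] = 0.686171
  V(0,0) = exp(-r*dt) * [p*4.852307 + (1-p)*0.686171] = 2.494575

Answer: Price = V(0,0) = 2.4946


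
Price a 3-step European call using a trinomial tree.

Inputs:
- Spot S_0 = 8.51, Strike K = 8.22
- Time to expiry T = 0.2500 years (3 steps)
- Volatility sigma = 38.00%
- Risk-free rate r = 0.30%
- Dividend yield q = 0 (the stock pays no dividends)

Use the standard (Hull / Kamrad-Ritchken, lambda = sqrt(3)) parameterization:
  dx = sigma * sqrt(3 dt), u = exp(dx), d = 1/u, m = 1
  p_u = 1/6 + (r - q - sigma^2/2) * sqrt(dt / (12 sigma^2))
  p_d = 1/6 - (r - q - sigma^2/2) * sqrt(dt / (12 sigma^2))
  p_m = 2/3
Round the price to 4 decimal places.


Answer: Price = V(0,0) = 0.7791

Derivation:
dt = T/N = 0.083333; dx = sigma*sqrt(3*dt) = 0.190000
u = exp(dx) = 1.209250; d = 1/u = 0.826959
p_u = 0.151491, p_m = 0.666667, p_d = 0.181842
Discount per step: exp(-r*dt) = 0.999750
Stock lattice S(k, j) with j the centered position index:
  k=0: S(0,+0) = 8.5100
  k=1: S(1,-1) = 7.0374; S(1,+0) = 8.5100; S(1,+1) = 10.2907
  k=2: S(2,-2) = 5.8197; S(2,-1) = 7.0374; S(2,+0) = 8.5100; S(2,+1) = 10.2907; S(2,+2) = 12.4440
  k=3: S(3,-3) = 4.8126; S(3,-2) = 5.8197; S(3,-1) = 7.0374; S(3,+0) = 8.5100; S(3,+1) = 10.2907; S(3,+2) = 12.4440; S(3,+3) = 15.0480
Terminal payoffs V(N, j) = max(S_T - K, 0):
  V(3,-3) = 0.000000; V(3,-2) = 0.000000; V(3,-1) = 0.000000; V(3,+0) = 0.290000; V(3,+1) = 2.070714; V(3,+2) = 4.224042; V(3,+3) = 6.827953
Backward induction: V(k, j) = exp(-r*dt) * [p_u * V(k+1, j+1) + p_m * V(k+1, j) + p_d * V(k+1, j-1)]
  V(2,-2) = exp(-r*dt) * [p_u*0.000000 + p_m*0.000000 + p_d*0.000000] = 0.000000
  V(2,-1) = exp(-r*dt) * [p_u*0.290000 + p_m*0.000000 + p_d*0.000000] = 0.043921
  V(2,+0) = exp(-r*dt) * [p_u*2.070714 + p_m*0.290000 + p_d*0.000000] = 0.506902
  V(2,+1) = exp(-r*dt) * [p_u*4.224042 + p_m*2.070714 + p_d*0.290000] = 2.072597
  V(2,+2) = exp(-r*dt) * [p_u*6.827953 + p_m*4.224042 + p_d*2.070714] = 4.225889
  V(1,-1) = exp(-r*dt) * [p_u*0.506902 + p_m*0.043921 + p_d*0.000000] = 0.106046
  V(1,+0) = exp(-r*dt) * [p_u*2.072597 + p_m*0.506902 + p_d*0.043921] = 0.659737
  V(1,+1) = exp(-r*dt) * [p_u*4.225889 + p_m*2.072597 + p_d*0.506902] = 2.113564
  V(0,+0) = exp(-r*dt) * [p_u*2.113564 + p_m*0.659737 + p_d*0.106046] = 0.779100


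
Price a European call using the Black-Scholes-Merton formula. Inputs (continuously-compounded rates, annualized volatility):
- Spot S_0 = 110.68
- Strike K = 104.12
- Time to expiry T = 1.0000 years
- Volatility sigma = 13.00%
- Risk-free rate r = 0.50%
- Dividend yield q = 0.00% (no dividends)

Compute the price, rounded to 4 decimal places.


d1 = (ln(S/K) + (r - q + 0.5*sigma^2) * T) / (sigma * sqrt(T)) = 0.57345442
d2 = d1 - sigma * sqrt(T) = 0.44345442
exp(-rT) = 0.99501248; exp(-qT) = 1.00000000
C = S_0 * exp(-qT) * N(d1) - K * exp(-rT) * N(d2)
N(d1) = 0.71683147; N(d2) = 0.67128146
C = 110.6800 * 1.00000000 * 0.71683147 - 104.1200 * 0.99501248 * 0.67128146 = 9.7937

Answer: Price = 9.7937


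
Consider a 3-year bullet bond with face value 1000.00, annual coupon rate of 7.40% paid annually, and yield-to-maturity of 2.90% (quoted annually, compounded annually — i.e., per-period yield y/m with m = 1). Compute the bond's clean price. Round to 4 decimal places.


Answer: Price = 1127.5326

Derivation:
Coupon per period c = face * coupon_rate / m = 74.000000
Periods per year m = 1; per-period yield y/m = 0.029000
Number of cashflows N = 3
Cashflows (t years, CF_t, discount factor 1/(1+y/m)^(m*t), PV):
  t = 1.0000: CF_t = 74.000000, DF = 0.971817, PV = 71.914480
  t = 2.0000: CF_t = 74.000000, DF = 0.944429, PV = 69.887736
  t = 3.0000: CF_t = 1074.000000, DF = 0.917812, PV = 985.730415
Price P = sum_t PV_t = 1127.532631


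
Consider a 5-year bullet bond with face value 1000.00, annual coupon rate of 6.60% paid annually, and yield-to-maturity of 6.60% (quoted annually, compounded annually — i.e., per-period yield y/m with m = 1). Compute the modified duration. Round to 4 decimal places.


Answer: Modified duration = 4.1445

Derivation:
Coupon per period c = face * coupon_rate / m = 66.000000
Periods per year m = 1; per-period yield y/m = 0.066000
Number of cashflows N = 5
Cashflows (t years, CF_t, discount factor 1/(1+y/m)^(m*t), PV):
  t = 1.0000: CF_t = 66.000000, DF = 0.938086, PV = 61.913696
  t = 2.0000: CF_t = 66.000000, DF = 0.880006, PV = 58.080390
  t = 3.0000: CF_t = 66.000000, DF = 0.825521, PV = 54.484419
  t = 4.0000: CF_t = 66.000000, DF = 0.774410, PV = 51.111087
  t = 5.0000: CF_t = 1066.000000, DF = 0.726464, PV = 774.410408
Price P = sum_t PV_t = 1000.000000
First compute Macaulay numerator sum_t t * PV_t:
  t * PV_t at t = 1.0000: 61.913696
  t * PV_t at t = 2.0000: 116.160781
  t * PV_t at t = 3.0000: 163.453256
  t * PV_t at t = 4.0000: 204.444348
  t * PV_t at t = 5.0000: 3872.052040
Macaulay duration D = 4418.024121 / 1000.000000 = 4.418024
Modified duration = D / (1 + y/m) = 4.418024 / (1 + 0.066000) = 4.144488


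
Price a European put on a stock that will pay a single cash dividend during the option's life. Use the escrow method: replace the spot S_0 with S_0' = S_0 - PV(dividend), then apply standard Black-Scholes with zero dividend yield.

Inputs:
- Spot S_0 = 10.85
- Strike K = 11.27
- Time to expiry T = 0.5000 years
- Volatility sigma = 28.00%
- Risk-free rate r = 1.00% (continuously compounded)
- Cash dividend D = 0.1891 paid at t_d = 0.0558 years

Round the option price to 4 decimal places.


PV(D) = D * exp(-r * t_d) = 0.1891 * 0.99944216 = 0.18899451
S_0' = S_0 - PV(D) = 10.8500 - 0.18899451 = 10.66100549
d1 = (ln(S_0'/K) + (r + sigma^2/2)*T) / (sigma*sqrt(T)) = -0.15632914
d2 = d1 - sigma*sqrt(T) = -0.35431904
exp(-rT) = 0.99501248
N(-d1) = 0.56211321; N(-d2) = 0.63845010
P = K * exp(-rT) * N(-d2) - S_0' * N(-d1) = 11.2700 * 0.99501248 * 0.63845010 - 10.66100549 * 0.56211321 = 1.1668

Answer: Price = 1.1668


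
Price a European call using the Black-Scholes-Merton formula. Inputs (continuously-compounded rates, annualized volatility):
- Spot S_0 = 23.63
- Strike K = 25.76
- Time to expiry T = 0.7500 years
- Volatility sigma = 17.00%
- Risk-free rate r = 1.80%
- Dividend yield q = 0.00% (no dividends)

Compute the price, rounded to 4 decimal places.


Answer: Price = 0.7188

Derivation:
d1 = (ln(S/K) + (r - q + 0.5*sigma^2) * T) / (sigma * sqrt(T)) = -0.42091083
d2 = d1 - sigma * sqrt(T) = -0.56813515
exp(-rT) = 0.98659072; exp(-qT) = 1.00000000
C = S_0 * exp(-qT) * N(d1) - K * exp(-rT) * N(d2)
N(d1) = 0.33691010; N(d2) = 0.28497160
C = 23.6300 * 1.00000000 * 0.33691010 - 25.7600 * 0.98659072 * 0.28497160 = 0.7188


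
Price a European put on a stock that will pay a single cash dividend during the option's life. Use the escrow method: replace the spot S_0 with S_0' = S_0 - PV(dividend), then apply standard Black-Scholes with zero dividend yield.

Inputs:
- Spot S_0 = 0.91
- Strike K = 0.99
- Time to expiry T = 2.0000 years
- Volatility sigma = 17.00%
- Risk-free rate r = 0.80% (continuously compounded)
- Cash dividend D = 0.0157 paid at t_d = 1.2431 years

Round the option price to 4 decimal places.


Answer: Price = 0.1349

Derivation:
PV(D) = D * exp(-r * t_d) = 0.0157 * 0.99010449 = 0.01554464
S_0' = S_0 - PV(D) = 0.9100 - 0.01554464 = 0.89445536
d1 = (ln(S_0'/K) + (r + sigma^2/2)*T) / (sigma*sqrt(T)) = -0.23538315
d2 = d1 - sigma*sqrt(T) = -0.47579945
exp(-rT) = 0.98412732
N(-d1) = 0.59304432; N(-d2) = 0.68289137
P = K * exp(-rT) * N(-d2) - S_0' * N(-d1) = 0.9900 * 0.98412732 * 0.68289137 - 0.89445536 * 0.59304432 = 0.1349


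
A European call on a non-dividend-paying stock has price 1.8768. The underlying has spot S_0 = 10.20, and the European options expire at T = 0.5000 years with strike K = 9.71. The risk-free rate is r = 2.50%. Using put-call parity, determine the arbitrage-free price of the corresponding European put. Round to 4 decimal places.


Answer: Put price = 1.2662

Derivation:
Put-call parity: C - P = S_0 * exp(-qT) - K * exp(-rT).
S_0 * exp(-qT) = 10.2000 * 1.00000000 = 10.20000000
K * exp(-rT) = 9.7100 * 0.98757780 = 9.58938044
P = C - S*exp(-qT) + K*exp(-rT)
P = 1.8768 - 10.20000000 + 9.58938044 = 1.2662


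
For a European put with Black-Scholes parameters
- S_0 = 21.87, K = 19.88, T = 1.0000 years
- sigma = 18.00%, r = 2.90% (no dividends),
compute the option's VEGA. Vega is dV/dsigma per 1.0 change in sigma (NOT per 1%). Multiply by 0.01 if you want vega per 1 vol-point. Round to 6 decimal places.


Answer: Vega = 6.430826

Derivation:
d1 = 0.7811201859; d2 = 0.6011201859
phi(d1) = 0.2940478101; exp(-qT) = 1.0000000000; exp(-rT) = 0.9714164645
Vega = S * exp(-qT) * phi(d1) * sqrt(T) = 21.8700 * 1.0000000000 * 0.2940478101 * 1.0000000000 = 6.430826


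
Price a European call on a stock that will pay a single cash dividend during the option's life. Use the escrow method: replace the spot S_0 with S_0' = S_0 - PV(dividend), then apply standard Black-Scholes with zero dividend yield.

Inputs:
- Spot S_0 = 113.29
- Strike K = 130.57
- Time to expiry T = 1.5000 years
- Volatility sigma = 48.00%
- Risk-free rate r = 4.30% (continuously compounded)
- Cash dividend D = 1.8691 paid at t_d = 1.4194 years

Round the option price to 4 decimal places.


Answer: Price = 21.9308

Derivation:
PV(D) = D * exp(-r * t_d) = 1.8691 * 0.94079106 = 1.75843258
S_0' = S_0 - PV(D) = 113.2900 - 1.75843258 = 111.53156742
d1 = (ln(S_0'/K) + (r + sigma^2/2)*T) / (sigma*sqrt(T)) = 0.13556937
d2 = d1 - sigma*sqrt(T) = -0.45230817
exp(-rT) = 0.93753611
N(d1) = 0.55391914; N(d2) = 0.32552349
C = S_0' * N(d1) - K * exp(-rT) * N(d2) = 111.53156742 * 0.55391914 - 130.5700 * 0.93753611 * 0.32552349 = 21.9308


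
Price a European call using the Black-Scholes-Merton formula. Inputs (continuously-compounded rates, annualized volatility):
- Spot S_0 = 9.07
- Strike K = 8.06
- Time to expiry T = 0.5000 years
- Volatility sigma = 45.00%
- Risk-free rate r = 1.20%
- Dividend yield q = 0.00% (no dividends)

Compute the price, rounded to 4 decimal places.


d1 = (ln(S/K) + (r - q + 0.5*sigma^2) * T) / (sigma * sqrt(T)) = 0.54897793
d2 = d1 - sigma * sqrt(T) = 0.23077988
exp(-rT) = 0.99401796; exp(-qT) = 1.00000000
C = S_0 * exp(-qT) * N(d1) - K * exp(-rT) * N(d2)
N(d1) = 0.70848970; N(d2) = 0.59125709
C = 9.0700 * 1.00000000 * 0.70848970 - 8.0600 * 0.99401796 * 0.59125709 = 1.6890

Answer: Price = 1.6890


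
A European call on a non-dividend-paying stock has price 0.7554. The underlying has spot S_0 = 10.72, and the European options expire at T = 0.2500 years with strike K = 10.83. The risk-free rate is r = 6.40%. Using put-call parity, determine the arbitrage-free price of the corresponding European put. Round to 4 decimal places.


Put-call parity: C - P = S_0 * exp(-qT) - K * exp(-rT).
S_0 * exp(-qT) = 10.7200 * 1.00000000 = 10.72000000
K * exp(-rT) = 10.8300 * 0.98412732 = 10.65809888
P = C - S*exp(-qT) + K*exp(-rT)
P = 0.7554 - 10.72000000 + 10.65809888 = 0.6935

Answer: Put price = 0.6935


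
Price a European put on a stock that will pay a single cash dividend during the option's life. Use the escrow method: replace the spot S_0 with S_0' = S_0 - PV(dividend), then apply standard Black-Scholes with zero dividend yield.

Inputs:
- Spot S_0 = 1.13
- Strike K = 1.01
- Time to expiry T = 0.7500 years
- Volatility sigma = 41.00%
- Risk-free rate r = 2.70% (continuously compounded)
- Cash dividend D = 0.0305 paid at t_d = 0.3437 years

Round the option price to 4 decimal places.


Answer: Price = 0.0986

Derivation:
PV(D) = D * exp(-r * t_d) = 0.0305 * 0.99076303 = 0.03021827
S_0' = S_0 - PV(D) = 1.1300 - 0.03021827 = 1.09978173
d1 = (ln(S_0'/K) + (r + sigma^2/2)*T) / (sigma*sqrt(T)) = 0.47440984
d2 = d1 - sigma*sqrt(T) = 0.11933943
exp(-rT) = 0.97995365
N(-d1) = 0.31760384; N(-d2) = 0.45250322
P = K * exp(-rT) * N(-d2) - S_0' * N(-d1) = 1.0100 * 0.97995365 * 0.45250322 - 1.09978173 * 0.31760384 = 0.0986


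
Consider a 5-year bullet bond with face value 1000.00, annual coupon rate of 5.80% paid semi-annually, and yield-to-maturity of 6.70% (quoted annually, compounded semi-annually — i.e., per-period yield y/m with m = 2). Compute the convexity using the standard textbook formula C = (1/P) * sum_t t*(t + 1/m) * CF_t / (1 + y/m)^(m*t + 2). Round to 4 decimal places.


Answer: Convexity = 21.6542

Derivation:
Coupon per period c = face * coupon_rate / m = 29.000000
Periods per year m = 2; per-period yield y/m = 0.033500
Number of cashflows N = 10
Cashflows (t years, CF_t, discount factor 1/(1+y/m)^(m*t), PV):
  t = 0.5000: CF_t = 29.000000, DF = 0.967586, PV = 28.059990
  t = 1.0000: CF_t = 29.000000, DF = 0.936222, PV = 27.150450
  t = 1.5000: CF_t = 29.000000, DF = 0.905876, PV = 26.270392
  t = 2.0000: CF_t = 29.000000, DF = 0.876512, PV = 25.418860
  t = 2.5000: CF_t = 29.000000, DF = 0.848101, PV = 24.594930
  t = 3.0000: CF_t = 29.000000, DF = 0.820611, PV = 23.797707
  t = 3.5000: CF_t = 29.000000, DF = 0.794011, PV = 23.026325
  t = 4.0000: CF_t = 29.000000, DF = 0.768274, PV = 22.279947
  t = 4.5000: CF_t = 29.000000, DF = 0.743371, PV = 21.557762
  t = 5.0000: CF_t = 1029.000000, DF = 0.719275, PV = 740.134358
Price P = sum_t PV_t = 962.290722
Convexity numerator sum_t t*(t + 1/m) * CF_t / (1+y/m)^(m*t + 2):
  t = 0.5000: term = 13.135196
  t = 1.0000: term = 38.128290
  t = 1.5000: term = 73.784790
  t = 2.0000: term = 118.988535
  t = 2.5000: term = 172.697438
  t = 3.0000: term = 233.939442
  t = 3.5000: term = 301.808665
  t = 4.0000: term = 375.461744
  t = 4.5000: term = 454.114350
  t = 5.0000: term = 19055.585484
Convexity = (1/P) * sum = 20837.643934 / 962.290722 = 21.654209
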